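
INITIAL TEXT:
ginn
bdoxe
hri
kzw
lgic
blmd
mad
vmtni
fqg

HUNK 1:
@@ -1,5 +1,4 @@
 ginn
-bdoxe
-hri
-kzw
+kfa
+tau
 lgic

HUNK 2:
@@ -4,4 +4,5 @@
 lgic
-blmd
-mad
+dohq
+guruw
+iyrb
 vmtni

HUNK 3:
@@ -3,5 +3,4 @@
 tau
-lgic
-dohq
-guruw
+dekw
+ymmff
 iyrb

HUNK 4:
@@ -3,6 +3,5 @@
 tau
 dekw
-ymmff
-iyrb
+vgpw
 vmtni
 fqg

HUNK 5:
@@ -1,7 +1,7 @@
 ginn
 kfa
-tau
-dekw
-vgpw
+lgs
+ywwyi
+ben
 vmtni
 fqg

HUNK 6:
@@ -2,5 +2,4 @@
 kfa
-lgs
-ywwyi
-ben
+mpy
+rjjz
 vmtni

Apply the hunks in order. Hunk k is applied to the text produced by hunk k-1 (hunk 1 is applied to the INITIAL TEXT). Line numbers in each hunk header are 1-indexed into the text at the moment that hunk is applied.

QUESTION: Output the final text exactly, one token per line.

Hunk 1: at line 1 remove [bdoxe,hri,kzw] add [kfa,tau] -> 8 lines: ginn kfa tau lgic blmd mad vmtni fqg
Hunk 2: at line 4 remove [blmd,mad] add [dohq,guruw,iyrb] -> 9 lines: ginn kfa tau lgic dohq guruw iyrb vmtni fqg
Hunk 3: at line 3 remove [lgic,dohq,guruw] add [dekw,ymmff] -> 8 lines: ginn kfa tau dekw ymmff iyrb vmtni fqg
Hunk 4: at line 3 remove [ymmff,iyrb] add [vgpw] -> 7 lines: ginn kfa tau dekw vgpw vmtni fqg
Hunk 5: at line 1 remove [tau,dekw,vgpw] add [lgs,ywwyi,ben] -> 7 lines: ginn kfa lgs ywwyi ben vmtni fqg
Hunk 6: at line 2 remove [lgs,ywwyi,ben] add [mpy,rjjz] -> 6 lines: ginn kfa mpy rjjz vmtni fqg

Answer: ginn
kfa
mpy
rjjz
vmtni
fqg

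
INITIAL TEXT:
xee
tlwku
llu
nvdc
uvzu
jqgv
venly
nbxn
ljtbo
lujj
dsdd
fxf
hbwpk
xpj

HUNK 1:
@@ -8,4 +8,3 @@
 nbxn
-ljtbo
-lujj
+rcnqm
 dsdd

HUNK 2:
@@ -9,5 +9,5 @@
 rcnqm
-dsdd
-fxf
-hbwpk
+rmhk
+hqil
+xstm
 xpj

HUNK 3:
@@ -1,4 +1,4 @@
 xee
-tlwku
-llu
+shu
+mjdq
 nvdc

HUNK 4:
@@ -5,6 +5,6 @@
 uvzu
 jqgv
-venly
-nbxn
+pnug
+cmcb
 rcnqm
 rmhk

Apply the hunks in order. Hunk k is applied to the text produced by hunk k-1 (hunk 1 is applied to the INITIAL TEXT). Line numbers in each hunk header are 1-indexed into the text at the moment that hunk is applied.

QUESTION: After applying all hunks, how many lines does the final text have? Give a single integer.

Answer: 13

Derivation:
Hunk 1: at line 8 remove [ljtbo,lujj] add [rcnqm] -> 13 lines: xee tlwku llu nvdc uvzu jqgv venly nbxn rcnqm dsdd fxf hbwpk xpj
Hunk 2: at line 9 remove [dsdd,fxf,hbwpk] add [rmhk,hqil,xstm] -> 13 lines: xee tlwku llu nvdc uvzu jqgv venly nbxn rcnqm rmhk hqil xstm xpj
Hunk 3: at line 1 remove [tlwku,llu] add [shu,mjdq] -> 13 lines: xee shu mjdq nvdc uvzu jqgv venly nbxn rcnqm rmhk hqil xstm xpj
Hunk 4: at line 5 remove [venly,nbxn] add [pnug,cmcb] -> 13 lines: xee shu mjdq nvdc uvzu jqgv pnug cmcb rcnqm rmhk hqil xstm xpj
Final line count: 13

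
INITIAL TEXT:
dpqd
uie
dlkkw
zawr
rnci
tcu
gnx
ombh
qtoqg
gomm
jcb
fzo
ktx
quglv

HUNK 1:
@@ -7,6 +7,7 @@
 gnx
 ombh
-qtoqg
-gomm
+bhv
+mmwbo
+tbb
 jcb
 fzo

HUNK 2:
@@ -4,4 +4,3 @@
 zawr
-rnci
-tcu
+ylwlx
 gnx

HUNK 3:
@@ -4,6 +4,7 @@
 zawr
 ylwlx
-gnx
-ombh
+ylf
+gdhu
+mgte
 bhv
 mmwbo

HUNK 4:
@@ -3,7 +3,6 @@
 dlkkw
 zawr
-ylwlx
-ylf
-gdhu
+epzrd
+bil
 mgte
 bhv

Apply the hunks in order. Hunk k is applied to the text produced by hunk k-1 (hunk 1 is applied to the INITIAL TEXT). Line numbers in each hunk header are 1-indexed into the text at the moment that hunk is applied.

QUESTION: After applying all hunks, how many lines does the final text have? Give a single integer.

Hunk 1: at line 7 remove [qtoqg,gomm] add [bhv,mmwbo,tbb] -> 15 lines: dpqd uie dlkkw zawr rnci tcu gnx ombh bhv mmwbo tbb jcb fzo ktx quglv
Hunk 2: at line 4 remove [rnci,tcu] add [ylwlx] -> 14 lines: dpqd uie dlkkw zawr ylwlx gnx ombh bhv mmwbo tbb jcb fzo ktx quglv
Hunk 3: at line 4 remove [gnx,ombh] add [ylf,gdhu,mgte] -> 15 lines: dpqd uie dlkkw zawr ylwlx ylf gdhu mgte bhv mmwbo tbb jcb fzo ktx quglv
Hunk 4: at line 3 remove [ylwlx,ylf,gdhu] add [epzrd,bil] -> 14 lines: dpqd uie dlkkw zawr epzrd bil mgte bhv mmwbo tbb jcb fzo ktx quglv
Final line count: 14

Answer: 14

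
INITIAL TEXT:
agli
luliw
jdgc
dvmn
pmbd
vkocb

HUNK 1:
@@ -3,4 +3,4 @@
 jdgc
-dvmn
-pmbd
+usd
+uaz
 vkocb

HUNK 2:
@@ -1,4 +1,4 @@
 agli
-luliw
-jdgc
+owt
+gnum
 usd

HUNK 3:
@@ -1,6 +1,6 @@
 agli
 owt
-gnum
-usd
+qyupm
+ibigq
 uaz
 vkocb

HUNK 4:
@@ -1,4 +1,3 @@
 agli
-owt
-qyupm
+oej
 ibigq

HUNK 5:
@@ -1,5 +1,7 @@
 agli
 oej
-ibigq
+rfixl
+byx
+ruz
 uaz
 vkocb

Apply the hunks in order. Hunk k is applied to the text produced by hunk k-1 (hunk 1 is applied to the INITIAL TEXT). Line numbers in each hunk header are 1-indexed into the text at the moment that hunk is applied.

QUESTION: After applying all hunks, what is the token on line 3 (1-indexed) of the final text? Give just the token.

Hunk 1: at line 3 remove [dvmn,pmbd] add [usd,uaz] -> 6 lines: agli luliw jdgc usd uaz vkocb
Hunk 2: at line 1 remove [luliw,jdgc] add [owt,gnum] -> 6 lines: agli owt gnum usd uaz vkocb
Hunk 3: at line 1 remove [gnum,usd] add [qyupm,ibigq] -> 6 lines: agli owt qyupm ibigq uaz vkocb
Hunk 4: at line 1 remove [owt,qyupm] add [oej] -> 5 lines: agli oej ibigq uaz vkocb
Hunk 5: at line 1 remove [ibigq] add [rfixl,byx,ruz] -> 7 lines: agli oej rfixl byx ruz uaz vkocb
Final line 3: rfixl

Answer: rfixl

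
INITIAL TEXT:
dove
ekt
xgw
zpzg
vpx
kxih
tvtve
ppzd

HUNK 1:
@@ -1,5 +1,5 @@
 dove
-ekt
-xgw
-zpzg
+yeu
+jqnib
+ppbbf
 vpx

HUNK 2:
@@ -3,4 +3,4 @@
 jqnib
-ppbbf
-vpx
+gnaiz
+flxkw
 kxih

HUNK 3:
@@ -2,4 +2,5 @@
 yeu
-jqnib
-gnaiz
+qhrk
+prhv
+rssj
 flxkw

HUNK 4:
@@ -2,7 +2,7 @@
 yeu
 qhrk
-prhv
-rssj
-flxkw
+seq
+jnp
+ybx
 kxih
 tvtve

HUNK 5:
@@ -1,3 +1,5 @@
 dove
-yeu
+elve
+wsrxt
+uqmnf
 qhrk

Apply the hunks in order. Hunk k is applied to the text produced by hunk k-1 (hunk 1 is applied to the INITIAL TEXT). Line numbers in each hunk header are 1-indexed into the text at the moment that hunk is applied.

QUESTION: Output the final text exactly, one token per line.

Answer: dove
elve
wsrxt
uqmnf
qhrk
seq
jnp
ybx
kxih
tvtve
ppzd

Derivation:
Hunk 1: at line 1 remove [ekt,xgw,zpzg] add [yeu,jqnib,ppbbf] -> 8 lines: dove yeu jqnib ppbbf vpx kxih tvtve ppzd
Hunk 2: at line 3 remove [ppbbf,vpx] add [gnaiz,flxkw] -> 8 lines: dove yeu jqnib gnaiz flxkw kxih tvtve ppzd
Hunk 3: at line 2 remove [jqnib,gnaiz] add [qhrk,prhv,rssj] -> 9 lines: dove yeu qhrk prhv rssj flxkw kxih tvtve ppzd
Hunk 4: at line 2 remove [prhv,rssj,flxkw] add [seq,jnp,ybx] -> 9 lines: dove yeu qhrk seq jnp ybx kxih tvtve ppzd
Hunk 5: at line 1 remove [yeu] add [elve,wsrxt,uqmnf] -> 11 lines: dove elve wsrxt uqmnf qhrk seq jnp ybx kxih tvtve ppzd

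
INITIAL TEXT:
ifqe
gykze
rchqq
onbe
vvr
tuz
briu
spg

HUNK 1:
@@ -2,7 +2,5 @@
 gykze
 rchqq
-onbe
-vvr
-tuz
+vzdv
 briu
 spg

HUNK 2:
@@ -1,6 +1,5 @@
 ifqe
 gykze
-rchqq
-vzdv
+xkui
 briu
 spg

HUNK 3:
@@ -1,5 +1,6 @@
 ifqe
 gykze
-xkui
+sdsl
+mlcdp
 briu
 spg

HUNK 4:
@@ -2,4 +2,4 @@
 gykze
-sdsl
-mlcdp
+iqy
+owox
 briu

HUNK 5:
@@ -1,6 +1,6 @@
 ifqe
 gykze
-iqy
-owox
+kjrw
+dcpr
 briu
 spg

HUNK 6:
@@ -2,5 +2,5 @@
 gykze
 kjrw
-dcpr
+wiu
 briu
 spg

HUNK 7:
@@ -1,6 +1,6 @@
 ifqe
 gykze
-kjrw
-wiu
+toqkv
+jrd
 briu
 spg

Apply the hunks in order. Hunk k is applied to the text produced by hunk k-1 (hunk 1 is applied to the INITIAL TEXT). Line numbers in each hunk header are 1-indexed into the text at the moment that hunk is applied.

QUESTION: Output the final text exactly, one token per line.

Answer: ifqe
gykze
toqkv
jrd
briu
spg

Derivation:
Hunk 1: at line 2 remove [onbe,vvr,tuz] add [vzdv] -> 6 lines: ifqe gykze rchqq vzdv briu spg
Hunk 2: at line 1 remove [rchqq,vzdv] add [xkui] -> 5 lines: ifqe gykze xkui briu spg
Hunk 3: at line 1 remove [xkui] add [sdsl,mlcdp] -> 6 lines: ifqe gykze sdsl mlcdp briu spg
Hunk 4: at line 2 remove [sdsl,mlcdp] add [iqy,owox] -> 6 lines: ifqe gykze iqy owox briu spg
Hunk 5: at line 1 remove [iqy,owox] add [kjrw,dcpr] -> 6 lines: ifqe gykze kjrw dcpr briu spg
Hunk 6: at line 2 remove [dcpr] add [wiu] -> 6 lines: ifqe gykze kjrw wiu briu spg
Hunk 7: at line 1 remove [kjrw,wiu] add [toqkv,jrd] -> 6 lines: ifqe gykze toqkv jrd briu spg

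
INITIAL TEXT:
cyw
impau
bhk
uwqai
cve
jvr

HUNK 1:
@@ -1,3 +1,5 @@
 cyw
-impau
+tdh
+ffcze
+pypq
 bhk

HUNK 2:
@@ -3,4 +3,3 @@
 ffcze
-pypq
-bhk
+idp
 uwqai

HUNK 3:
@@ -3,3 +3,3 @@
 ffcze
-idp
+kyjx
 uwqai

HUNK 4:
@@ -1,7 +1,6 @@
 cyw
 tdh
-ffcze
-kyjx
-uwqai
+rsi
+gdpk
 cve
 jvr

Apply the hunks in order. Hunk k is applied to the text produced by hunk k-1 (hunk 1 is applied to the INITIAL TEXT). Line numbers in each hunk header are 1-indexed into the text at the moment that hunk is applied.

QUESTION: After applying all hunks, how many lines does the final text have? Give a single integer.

Answer: 6

Derivation:
Hunk 1: at line 1 remove [impau] add [tdh,ffcze,pypq] -> 8 lines: cyw tdh ffcze pypq bhk uwqai cve jvr
Hunk 2: at line 3 remove [pypq,bhk] add [idp] -> 7 lines: cyw tdh ffcze idp uwqai cve jvr
Hunk 3: at line 3 remove [idp] add [kyjx] -> 7 lines: cyw tdh ffcze kyjx uwqai cve jvr
Hunk 4: at line 1 remove [ffcze,kyjx,uwqai] add [rsi,gdpk] -> 6 lines: cyw tdh rsi gdpk cve jvr
Final line count: 6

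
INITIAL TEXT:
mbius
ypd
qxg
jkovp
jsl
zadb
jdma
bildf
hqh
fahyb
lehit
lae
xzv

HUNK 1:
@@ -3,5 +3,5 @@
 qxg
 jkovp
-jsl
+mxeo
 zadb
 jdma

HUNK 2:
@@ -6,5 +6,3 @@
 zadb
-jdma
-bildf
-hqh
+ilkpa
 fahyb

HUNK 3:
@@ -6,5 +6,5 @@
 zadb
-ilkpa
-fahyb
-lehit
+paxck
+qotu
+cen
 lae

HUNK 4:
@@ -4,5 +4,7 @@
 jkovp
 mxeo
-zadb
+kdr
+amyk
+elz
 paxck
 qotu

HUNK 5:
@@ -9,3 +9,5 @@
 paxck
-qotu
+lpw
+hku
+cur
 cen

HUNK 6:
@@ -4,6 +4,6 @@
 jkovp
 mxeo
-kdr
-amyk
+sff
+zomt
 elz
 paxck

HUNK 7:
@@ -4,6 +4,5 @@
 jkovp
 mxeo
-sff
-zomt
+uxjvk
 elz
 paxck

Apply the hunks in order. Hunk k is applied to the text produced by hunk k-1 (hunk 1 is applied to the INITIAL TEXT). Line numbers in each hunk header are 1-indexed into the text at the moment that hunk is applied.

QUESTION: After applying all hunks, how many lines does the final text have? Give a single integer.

Hunk 1: at line 3 remove [jsl] add [mxeo] -> 13 lines: mbius ypd qxg jkovp mxeo zadb jdma bildf hqh fahyb lehit lae xzv
Hunk 2: at line 6 remove [jdma,bildf,hqh] add [ilkpa] -> 11 lines: mbius ypd qxg jkovp mxeo zadb ilkpa fahyb lehit lae xzv
Hunk 3: at line 6 remove [ilkpa,fahyb,lehit] add [paxck,qotu,cen] -> 11 lines: mbius ypd qxg jkovp mxeo zadb paxck qotu cen lae xzv
Hunk 4: at line 4 remove [zadb] add [kdr,amyk,elz] -> 13 lines: mbius ypd qxg jkovp mxeo kdr amyk elz paxck qotu cen lae xzv
Hunk 5: at line 9 remove [qotu] add [lpw,hku,cur] -> 15 lines: mbius ypd qxg jkovp mxeo kdr amyk elz paxck lpw hku cur cen lae xzv
Hunk 6: at line 4 remove [kdr,amyk] add [sff,zomt] -> 15 lines: mbius ypd qxg jkovp mxeo sff zomt elz paxck lpw hku cur cen lae xzv
Hunk 7: at line 4 remove [sff,zomt] add [uxjvk] -> 14 lines: mbius ypd qxg jkovp mxeo uxjvk elz paxck lpw hku cur cen lae xzv
Final line count: 14

Answer: 14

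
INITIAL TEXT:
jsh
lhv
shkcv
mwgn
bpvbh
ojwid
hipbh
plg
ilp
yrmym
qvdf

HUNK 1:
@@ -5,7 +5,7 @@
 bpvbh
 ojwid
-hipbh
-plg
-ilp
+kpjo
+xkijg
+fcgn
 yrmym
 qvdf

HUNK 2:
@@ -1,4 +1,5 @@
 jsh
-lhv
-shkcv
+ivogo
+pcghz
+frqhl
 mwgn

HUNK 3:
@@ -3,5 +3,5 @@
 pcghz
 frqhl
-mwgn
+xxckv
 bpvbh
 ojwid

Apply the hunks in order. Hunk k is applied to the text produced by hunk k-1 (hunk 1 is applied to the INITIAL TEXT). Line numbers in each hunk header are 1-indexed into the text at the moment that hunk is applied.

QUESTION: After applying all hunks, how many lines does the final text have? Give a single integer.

Hunk 1: at line 5 remove [hipbh,plg,ilp] add [kpjo,xkijg,fcgn] -> 11 lines: jsh lhv shkcv mwgn bpvbh ojwid kpjo xkijg fcgn yrmym qvdf
Hunk 2: at line 1 remove [lhv,shkcv] add [ivogo,pcghz,frqhl] -> 12 lines: jsh ivogo pcghz frqhl mwgn bpvbh ojwid kpjo xkijg fcgn yrmym qvdf
Hunk 3: at line 3 remove [mwgn] add [xxckv] -> 12 lines: jsh ivogo pcghz frqhl xxckv bpvbh ojwid kpjo xkijg fcgn yrmym qvdf
Final line count: 12

Answer: 12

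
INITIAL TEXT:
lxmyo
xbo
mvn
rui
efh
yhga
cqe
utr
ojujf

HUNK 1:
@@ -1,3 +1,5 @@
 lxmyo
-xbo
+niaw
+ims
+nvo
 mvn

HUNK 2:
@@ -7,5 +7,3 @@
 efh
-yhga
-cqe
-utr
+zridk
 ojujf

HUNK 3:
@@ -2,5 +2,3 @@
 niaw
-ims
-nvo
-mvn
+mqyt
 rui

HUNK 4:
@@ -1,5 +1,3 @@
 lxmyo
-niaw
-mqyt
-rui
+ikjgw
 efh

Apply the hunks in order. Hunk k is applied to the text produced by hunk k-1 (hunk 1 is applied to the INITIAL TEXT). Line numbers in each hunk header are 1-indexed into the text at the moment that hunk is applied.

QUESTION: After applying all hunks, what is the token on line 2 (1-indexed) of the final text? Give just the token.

Answer: ikjgw

Derivation:
Hunk 1: at line 1 remove [xbo] add [niaw,ims,nvo] -> 11 lines: lxmyo niaw ims nvo mvn rui efh yhga cqe utr ojujf
Hunk 2: at line 7 remove [yhga,cqe,utr] add [zridk] -> 9 lines: lxmyo niaw ims nvo mvn rui efh zridk ojujf
Hunk 3: at line 2 remove [ims,nvo,mvn] add [mqyt] -> 7 lines: lxmyo niaw mqyt rui efh zridk ojujf
Hunk 4: at line 1 remove [niaw,mqyt,rui] add [ikjgw] -> 5 lines: lxmyo ikjgw efh zridk ojujf
Final line 2: ikjgw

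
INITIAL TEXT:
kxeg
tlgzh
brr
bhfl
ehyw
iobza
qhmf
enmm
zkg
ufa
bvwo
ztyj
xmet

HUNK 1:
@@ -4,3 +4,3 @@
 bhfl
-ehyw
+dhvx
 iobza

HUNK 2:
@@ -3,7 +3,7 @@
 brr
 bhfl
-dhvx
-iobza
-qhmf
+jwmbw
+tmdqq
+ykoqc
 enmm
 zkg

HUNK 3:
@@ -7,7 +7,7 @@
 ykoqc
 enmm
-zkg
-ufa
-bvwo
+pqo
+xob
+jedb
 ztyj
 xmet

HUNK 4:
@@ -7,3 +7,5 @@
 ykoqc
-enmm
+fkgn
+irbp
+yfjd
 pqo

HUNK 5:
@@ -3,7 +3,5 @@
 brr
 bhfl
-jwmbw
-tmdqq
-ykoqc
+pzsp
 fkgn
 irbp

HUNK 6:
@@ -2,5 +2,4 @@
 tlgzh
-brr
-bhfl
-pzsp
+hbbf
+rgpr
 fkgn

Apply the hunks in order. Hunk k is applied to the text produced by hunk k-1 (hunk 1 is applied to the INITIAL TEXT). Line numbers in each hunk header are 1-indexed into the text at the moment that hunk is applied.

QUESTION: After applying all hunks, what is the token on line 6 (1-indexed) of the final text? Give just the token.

Answer: irbp

Derivation:
Hunk 1: at line 4 remove [ehyw] add [dhvx] -> 13 lines: kxeg tlgzh brr bhfl dhvx iobza qhmf enmm zkg ufa bvwo ztyj xmet
Hunk 2: at line 3 remove [dhvx,iobza,qhmf] add [jwmbw,tmdqq,ykoqc] -> 13 lines: kxeg tlgzh brr bhfl jwmbw tmdqq ykoqc enmm zkg ufa bvwo ztyj xmet
Hunk 3: at line 7 remove [zkg,ufa,bvwo] add [pqo,xob,jedb] -> 13 lines: kxeg tlgzh brr bhfl jwmbw tmdqq ykoqc enmm pqo xob jedb ztyj xmet
Hunk 4: at line 7 remove [enmm] add [fkgn,irbp,yfjd] -> 15 lines: kxeg tlgzh brr bhfl jwmbw tmdqq ykoqc fkgn irbp yfjd pqo xob jedb ztyj xmet
Hunk 5: at line 3 remove [jwmbw,tmdqq,ykoqc] add [pzsp] -> 13 lines: kxeg tlgzh brr bhfl pzsp fkgn irbp yfjd pqo xob jedb ztyj xmet
Hunk 6: at line 2 remove [brr,bhfl,pzsp] add [hbbf,rgpr] -> 12 lines: kxeg tlgzh hbbf rgpr fkgn irbp yfjd pqo xob jedb ztyj xmet
Final line 6: irbp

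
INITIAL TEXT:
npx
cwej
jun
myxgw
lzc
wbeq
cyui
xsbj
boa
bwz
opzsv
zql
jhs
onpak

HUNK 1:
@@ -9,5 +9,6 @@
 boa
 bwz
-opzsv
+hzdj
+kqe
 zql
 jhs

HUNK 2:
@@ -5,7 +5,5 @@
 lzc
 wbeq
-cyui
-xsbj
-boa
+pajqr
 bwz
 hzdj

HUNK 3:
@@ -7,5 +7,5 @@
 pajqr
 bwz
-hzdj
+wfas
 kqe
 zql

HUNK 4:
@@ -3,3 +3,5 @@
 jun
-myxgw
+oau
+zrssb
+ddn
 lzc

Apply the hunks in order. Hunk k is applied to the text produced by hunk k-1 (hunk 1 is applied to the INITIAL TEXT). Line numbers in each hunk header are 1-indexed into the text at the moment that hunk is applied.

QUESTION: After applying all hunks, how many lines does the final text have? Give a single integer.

Answer: 15

Derivation:
Hunk 1: at line 9 remove [opzsv] add [hzdj,kqe] -> 15 lines: npx cwej jun myxgw lzc wbeq cyui xsbj boa bwz hzdj kqe zql jhs onpak
Hunk 2: at line 5 remove [cyui,xsbj,boa] add [pajqr] -> 13 lines: npx cwej jun myxgw lzc wbeq pajqr bwz hzdj kqe zql jhs onpak
Hunk 3: at line 7 remove [hzdj] add [wfas] -> 13 lines: npx cwej jun myxgw lzc wbeq pajqr bwz wfas kqe zql jhs onpak
Hunk 4: at line 3 remove [myxgw] add [oau,zrssb,ddn] -> 15 lines: npx cwej jun oau zrssb ddn lzc wbeq pajqr bwz wfas kqe zql jhs onpak
Final line count: 15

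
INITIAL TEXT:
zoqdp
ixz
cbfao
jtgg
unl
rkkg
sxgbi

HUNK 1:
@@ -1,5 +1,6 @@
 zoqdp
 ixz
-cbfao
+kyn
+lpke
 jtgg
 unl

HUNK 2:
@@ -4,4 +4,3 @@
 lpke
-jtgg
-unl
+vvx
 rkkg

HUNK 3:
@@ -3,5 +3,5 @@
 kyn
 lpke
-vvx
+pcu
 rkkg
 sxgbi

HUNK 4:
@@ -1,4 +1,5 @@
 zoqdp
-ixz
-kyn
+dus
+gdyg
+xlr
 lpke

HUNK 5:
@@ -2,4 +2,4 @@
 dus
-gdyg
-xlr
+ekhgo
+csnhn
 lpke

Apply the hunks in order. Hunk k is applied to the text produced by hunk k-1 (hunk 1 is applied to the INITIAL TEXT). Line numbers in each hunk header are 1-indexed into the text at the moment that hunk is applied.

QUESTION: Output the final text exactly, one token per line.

Hunk 1: at line 1 remove [cbfao] add [kyn,lpke] -> 8 lines: zoqdp ixz kyn lpke jtgg unl rkkg sxgbi
Hunk 2: at line 4 remove [jtgg,unl] add [vvx] -> 7 lines: zoqdp ixz kyn lpke vvx rkkg sxgbi
Hunk 3: at line 3 remove [vvx] add [pcu] -> 7 lines: zoqdp ixz kyn lpke pcu rkkg sxgbi
Hunk 4: at line 1 remove [ixz,kyn] add [dus,gdyg,xlr] -> 8 lines: zoqdp dus gdyg xlr lpke pcu rkkg sxgbi
Hunk 5: at line 2 remove [gdyg,xlr] add [ekhgo,csnhn] -> 8 lines: zoqdp dus ekhgo csnhn lpke pcu rkkg sxgbi

Answer: zoqdp
dus
ekhgo
csnhn
lpke
pcu
rkkg
sxgbi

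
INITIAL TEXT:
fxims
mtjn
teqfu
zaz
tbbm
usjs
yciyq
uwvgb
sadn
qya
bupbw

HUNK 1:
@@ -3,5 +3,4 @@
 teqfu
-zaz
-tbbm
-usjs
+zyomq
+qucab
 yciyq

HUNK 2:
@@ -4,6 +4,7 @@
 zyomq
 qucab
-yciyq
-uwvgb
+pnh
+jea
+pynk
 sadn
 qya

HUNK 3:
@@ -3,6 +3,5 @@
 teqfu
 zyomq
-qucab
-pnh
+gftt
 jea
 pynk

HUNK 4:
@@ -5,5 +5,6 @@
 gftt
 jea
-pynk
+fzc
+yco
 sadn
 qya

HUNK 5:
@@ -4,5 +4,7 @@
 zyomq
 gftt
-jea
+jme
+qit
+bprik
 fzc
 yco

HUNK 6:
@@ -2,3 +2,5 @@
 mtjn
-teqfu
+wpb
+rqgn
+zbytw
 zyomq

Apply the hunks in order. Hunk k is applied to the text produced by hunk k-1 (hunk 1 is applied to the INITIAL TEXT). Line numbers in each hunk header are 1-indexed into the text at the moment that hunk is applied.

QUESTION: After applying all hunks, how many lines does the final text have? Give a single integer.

Hunk 1: at line 3 remove [zaz,tbbm,usjs] add [zyomq,qucab] -> 10 lines: fxims mtjn teqfu zyomq qucab yciyq uwvgb sadn qya bupbw
Hunk 2: at line 4 remove [yciyq,uwvgb] add [pnh,jea,pynk] -> 11 lines: fxims mtjn teqfu zyomq qucab pnh jea pynk sadn qya bupbw
Hunk 3: at line 3 remove [qucab,pnh] add [gftt] -> 10 lines: fxims mtjn teqfu zyomq gftt jea pynk sadn qya bupbw
Hunk 4: at line 5 remove [pynk] add [fzc,yco] -> 11 lines: fxims mtjn teqfu zyomq gftt jea fzc yco sadn qya bupbw
Hunk 5: at line 4 remove [jea] add [jme,qit,bprik] -> 13 lines: fxims mtjn teqfu zyomq gftt jme qit bprik fzc yco sadn qya bupbw
Hunk 6: at line 2 remove [teqfu] add [wpb,rqgn,zbytw] -> 15 lines: fxims mtjn wpb rqgn zbytw zyomq gftt jme qit bprik fzc yco sadn qya bupbw
Final line count: 15

Answer: 15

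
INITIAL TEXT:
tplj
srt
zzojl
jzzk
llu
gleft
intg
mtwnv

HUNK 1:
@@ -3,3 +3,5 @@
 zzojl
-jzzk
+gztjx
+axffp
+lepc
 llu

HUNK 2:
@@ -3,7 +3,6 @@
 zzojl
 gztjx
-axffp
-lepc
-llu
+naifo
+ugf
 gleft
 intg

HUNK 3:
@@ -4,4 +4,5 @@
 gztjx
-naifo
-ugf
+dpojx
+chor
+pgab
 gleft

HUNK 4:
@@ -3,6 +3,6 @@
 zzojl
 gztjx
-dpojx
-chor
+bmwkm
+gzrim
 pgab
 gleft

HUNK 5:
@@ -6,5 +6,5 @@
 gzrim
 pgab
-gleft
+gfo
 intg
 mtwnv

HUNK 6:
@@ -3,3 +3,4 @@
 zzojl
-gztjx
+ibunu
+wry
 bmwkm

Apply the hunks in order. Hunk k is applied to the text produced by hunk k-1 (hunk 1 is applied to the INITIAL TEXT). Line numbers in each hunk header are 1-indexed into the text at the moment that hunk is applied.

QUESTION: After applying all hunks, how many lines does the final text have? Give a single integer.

Answer: 11

Derivation:
Hunk 1: at line 3 remove [jzzk] add [gztjx,axffp,lepc] -> 10 lines: tplj srt zzojl gztjx axffp lepc llu gleft intg mtwnv
Hunk 2: at line 3 remove [axffp,lepc,llu] add [naifo,ugf] -> 9 lines: tplj srt zzojl gztjx naifo ugf gleft intg mtwnv
Hunk 3: at line 4 remove [naifo,ugf] add [dpojx,chor,pgab] -> 10 lines: tplj srt zzojl gztjx dpojx chor pgab gleft intg mtwnv
Hunk 4: at line 3 remove [dpojx,chor] add [bmwkm,gzrim] -> 10 lines: tplj srt zzojl gztjx bmwkm gzrim pgab gleft intg mtwnv
Hunk 5: at line 6 remove [gleft] add [gfo] -> 10 lines: tplj srt zzojl gztjx bmwkm gzrim pgab gfo intg mtwnv
Hunk 6: at line 3 remove [gztjx] add [ibunu,wry] -> 11 lines: tplj srt zzojl ibunu wry bmwkm gzrim pgab gfo intg mtwnv
Final line count: 11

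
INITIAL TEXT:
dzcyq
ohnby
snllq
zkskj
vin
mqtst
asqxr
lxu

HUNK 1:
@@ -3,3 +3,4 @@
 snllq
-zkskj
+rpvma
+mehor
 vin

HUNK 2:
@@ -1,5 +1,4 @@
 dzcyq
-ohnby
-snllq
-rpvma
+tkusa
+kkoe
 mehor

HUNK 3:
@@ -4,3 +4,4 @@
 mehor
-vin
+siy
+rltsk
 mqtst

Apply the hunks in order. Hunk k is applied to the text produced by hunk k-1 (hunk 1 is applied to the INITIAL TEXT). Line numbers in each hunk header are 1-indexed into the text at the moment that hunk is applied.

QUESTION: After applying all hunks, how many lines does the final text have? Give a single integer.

Hunk 1: at line 3 remove [zkskj] add [rpvma,mehor] -> 9 lines: dzcyq ohnby snllq rpvma mehor vin mqtst asqxr lxu
Hunk 2: at line 1 remove [ohnby,snllq,rpvma] add [tkusa,kkoe] -> 8 lines: dzcyq tkusa kkoe mehor vin mqtst asqxr lxu
Hunk 3: at line 4 remove [vin] add [siy,rltsk] -> 9 lines: dzcyq tkusa kkoe mehor siy rltsk mqtst asqxr lxu
Final line count: 9

Answer: 9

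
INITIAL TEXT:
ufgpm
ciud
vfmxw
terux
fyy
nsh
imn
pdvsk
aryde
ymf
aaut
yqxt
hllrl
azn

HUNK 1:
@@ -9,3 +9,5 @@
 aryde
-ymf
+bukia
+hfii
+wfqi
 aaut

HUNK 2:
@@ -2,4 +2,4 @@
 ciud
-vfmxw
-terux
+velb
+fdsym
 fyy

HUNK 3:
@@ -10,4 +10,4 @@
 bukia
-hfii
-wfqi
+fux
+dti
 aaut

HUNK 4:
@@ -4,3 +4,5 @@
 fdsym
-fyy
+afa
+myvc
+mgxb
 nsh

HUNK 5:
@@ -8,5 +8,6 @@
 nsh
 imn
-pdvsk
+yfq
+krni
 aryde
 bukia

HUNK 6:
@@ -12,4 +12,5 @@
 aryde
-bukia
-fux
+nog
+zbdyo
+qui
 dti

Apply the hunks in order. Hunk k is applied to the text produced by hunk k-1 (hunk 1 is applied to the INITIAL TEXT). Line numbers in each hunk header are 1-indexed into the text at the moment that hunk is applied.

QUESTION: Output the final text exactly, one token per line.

Hunk 1: at line 9 remove [ymf] add [bukia,hfii,wfqi] -> 16 lines: ufgpm ciud vfmxw terux fyy nsh imn pdvsk aryde bukia hfii wfqi aaut yqxt hllrl azn
Hunk 2: at line 2 remove [vfmxw,terux] add [velb,fdsym] -> 16 lines: ufgpm ciud velb fdsym fyy nsh imn pdvsk aryde bukia hfii wfqi aaut yqxt hllrl azn
Hunk 3: at line 10 remove [hfii,wfqi] add [fux,dti] -> 16 lines: ufgpm ciud velb fdsym fyy nsh imn pdvsk aryde bukia fux dti aaut yqxt hllrl azn
Hunk 4: at line 4 remove [fyy] add [afa,myvc,mgxb] -> 18 lines: ufgpm ciud velb fdsym afa myvc mgxb nsh imn pdvsk aryde bukia fux dti aaut yqxt hllrl azn
Hunk 5: at line 8 remove [pdvsk] add [yfq,krni] -> 19 lines: ufgpm ciud velb fdsym afa myvc mgxb nsh imn yfq krni aryde bukia fux dti aaut yqxt hllrl azn
Hunk 6: at line 12 remove [bukia,fux] add [nog,zbdyo,qui] -> 20 lines: ufgpm ciud velb fdsym afa myvc mgxb nsh imn yfq krni aryde nog zbdyo qui dti aaut yqxt hllrl azn

Answer: ufgpm
ciud
velb
fdsym
afa
myvc
mgxb
nsh
imn
yfq
krni
aryde
nog
zbdyo
qui
dti
aaut
yqxt
hllrl
azn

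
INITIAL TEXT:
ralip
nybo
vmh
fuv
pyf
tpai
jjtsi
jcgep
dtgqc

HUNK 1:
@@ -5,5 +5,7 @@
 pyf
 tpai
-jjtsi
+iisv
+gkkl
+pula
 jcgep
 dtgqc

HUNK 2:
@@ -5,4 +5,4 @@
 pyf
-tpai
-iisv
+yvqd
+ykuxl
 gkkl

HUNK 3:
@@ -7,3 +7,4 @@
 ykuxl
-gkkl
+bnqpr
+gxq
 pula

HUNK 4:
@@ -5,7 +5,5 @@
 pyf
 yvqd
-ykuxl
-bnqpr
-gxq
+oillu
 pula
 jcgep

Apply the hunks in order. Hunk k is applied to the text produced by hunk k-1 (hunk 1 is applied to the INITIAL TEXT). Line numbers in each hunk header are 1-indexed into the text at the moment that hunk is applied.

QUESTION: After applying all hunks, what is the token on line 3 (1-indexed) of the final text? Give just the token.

Hunk 1: at line 5 remove [jjtsi] add [iisv,gkkl,pula] -> 11 lines: ralip nybo vmh fuv pyf tpai iisv gkkl pula jcgep dtgqc
Hunk 2: at line 5 remove [tpai,iisv] add [yvqd,ykuxl] -> 11 lines: ralip nybo vmh fuv pyf yvqd ykuxl gkkl pula jcgep dtgqc
Hunk 3: at line 7 remove [gkkl] add [bnqpr,gxq] -> 12 lines: ralip nybo vmh fuv pyf yvqd ykuxl bnqpr gxq pula jcgep dtgqc
Hunk 4: at line 5 remove [ykuxl,bnqpr,gxq] add [oillu] -> 10 lines: ralip nybo vmh fuv pyf yvqd oillu pula jcgep dtgqc
Final line 3: vmh

Answer: vmh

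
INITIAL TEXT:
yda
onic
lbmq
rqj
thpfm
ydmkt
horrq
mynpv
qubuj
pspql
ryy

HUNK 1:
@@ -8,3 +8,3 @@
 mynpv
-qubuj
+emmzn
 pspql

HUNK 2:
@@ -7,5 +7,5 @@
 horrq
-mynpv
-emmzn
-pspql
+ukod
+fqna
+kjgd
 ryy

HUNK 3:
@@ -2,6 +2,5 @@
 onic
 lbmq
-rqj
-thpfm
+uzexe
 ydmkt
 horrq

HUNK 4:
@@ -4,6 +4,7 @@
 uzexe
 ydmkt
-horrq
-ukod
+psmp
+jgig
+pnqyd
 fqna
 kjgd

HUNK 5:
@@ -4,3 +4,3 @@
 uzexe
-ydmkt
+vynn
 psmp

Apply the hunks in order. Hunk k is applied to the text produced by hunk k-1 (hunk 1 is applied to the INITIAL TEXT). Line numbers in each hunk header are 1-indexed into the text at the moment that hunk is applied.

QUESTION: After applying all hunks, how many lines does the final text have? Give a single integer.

Answer: 11

Derivation:
Hunk 1: at line 8 remove [qubuj] add [emmzn] -> 11 lines: yda onic lbmq rqj thpfm ydmkt horrq mynpv emmzn pspql ryy
Hunk 2: at line 7 remove [mynpv,emmzn,pspql] add [ukod,fqna,kjgd] -> 11 lines: yda onic lbmq rqj thpfm ydmkt horrq ukod fqna kjgd ryy
Hunk 3: at line 2 remove [rqj,thpfm] add [uzexe] -> 10 lines: yda onic lbmq uzexe ydmkt horrq ukod fqna kjgd ryy
Hunk 4: at line 4 remove [horrq,ukod] add [psmp,jgig,pnqyd] -> 11 lines: yda onic lbmq uzexe ydmkt psmp jgig pnqyd fqna kjgd ryy
Hunk 5: at line 4 remove [ydmkt] add [vynn] -> 11 lines: yda onic lbmq uzexe vynn psmp jgig pnqyd fqna kjgd ryy
Final line count: 11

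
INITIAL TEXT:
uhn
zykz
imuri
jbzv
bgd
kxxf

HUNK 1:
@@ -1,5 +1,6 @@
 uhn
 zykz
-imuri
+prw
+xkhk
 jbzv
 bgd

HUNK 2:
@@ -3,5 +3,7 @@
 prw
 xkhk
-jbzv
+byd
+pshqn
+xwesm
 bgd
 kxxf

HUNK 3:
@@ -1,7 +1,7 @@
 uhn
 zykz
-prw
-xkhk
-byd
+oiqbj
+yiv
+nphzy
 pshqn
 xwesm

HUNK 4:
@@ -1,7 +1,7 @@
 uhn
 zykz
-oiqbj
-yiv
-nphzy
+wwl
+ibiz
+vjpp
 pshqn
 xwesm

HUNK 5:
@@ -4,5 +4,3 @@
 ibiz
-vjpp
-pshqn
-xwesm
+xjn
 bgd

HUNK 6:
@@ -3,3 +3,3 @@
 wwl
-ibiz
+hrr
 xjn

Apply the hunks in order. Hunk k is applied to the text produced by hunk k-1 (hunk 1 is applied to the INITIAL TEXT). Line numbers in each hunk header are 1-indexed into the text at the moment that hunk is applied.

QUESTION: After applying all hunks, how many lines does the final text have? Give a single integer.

Answer: 7

Derivation:
Hunk 1: at line 1 remove [imuri] add [prw,xkhk] -> 7 lines: uhn zykz prw xkhk jbzv bgd kxxf
Hunk 2: at line 3 remove [jbzv] add [byd,pshqn,xwesm] -> 9 lines: uhn zykz prw xkhk byd pshqn xwesm bgd kxxf
Hunk 3: at line 1 remove [prw,xkhk,byd] add [oiqbj,yiv,nphzy] -> 9 lines: uhn zykz oiqbj yiv nphzy pshqn xwesm bgd kxxf
Hunk 4: at line 1 remove [oiqbj,yiv,nphzy] add [wwl,ibiz,vjpp] -> 9 lines: uhn zykz wwl ibiz vjpp pshqn xwesm bgd kxxf
Hunk 5: at line 4 remove [vjpp,pshqn,xwesm] add [xjn] -> 7 lines: uhn zykz wwl ibiz xjn bgd kxxf
Hunk 6: at line 3 remove [ibiz] add [hrr] -> 7 lines: uhn zykz wwl hrr xjn bgd kxxf
Final line count: 7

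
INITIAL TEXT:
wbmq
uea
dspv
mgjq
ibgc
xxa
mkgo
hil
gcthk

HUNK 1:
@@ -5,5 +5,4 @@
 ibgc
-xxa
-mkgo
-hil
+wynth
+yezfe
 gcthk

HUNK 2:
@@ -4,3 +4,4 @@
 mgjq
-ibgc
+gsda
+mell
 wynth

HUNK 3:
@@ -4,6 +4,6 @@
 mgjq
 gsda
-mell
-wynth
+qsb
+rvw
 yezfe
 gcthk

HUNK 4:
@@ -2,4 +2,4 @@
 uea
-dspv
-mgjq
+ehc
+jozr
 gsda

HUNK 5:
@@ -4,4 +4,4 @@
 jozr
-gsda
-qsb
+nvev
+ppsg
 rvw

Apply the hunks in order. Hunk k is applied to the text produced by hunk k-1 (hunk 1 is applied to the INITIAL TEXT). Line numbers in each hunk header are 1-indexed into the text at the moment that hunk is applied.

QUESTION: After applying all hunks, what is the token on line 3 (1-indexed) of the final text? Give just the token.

Hunk 1: at line 5 remove [xxa,mkgo,hil] add [wynth,yezfe] -> 8 lines: wbmq uea dspv mgjq ibgc wynth yezfe gcthk
Hunk 2: at line 4 remove [ibgc] add [gsda,mell] -> 9 lines: wbmq uea dspv mgjq gsda mell wynth yezfe gcthk
Hunk 3: at line 4 remove [mell,wynth] add [qsb,rvw] -> 9 lines: wbmq uea dspv mgjq gsda qsb rvw yezfe gcthk
Hunk 4: at line 2 remove [dspv,mgjq] add [ehc,jozr] -> 9 lines: wbmq uea ehc jozr gsda qsb rvw yezfe gcthk
Hunk 5: at line 4 remove [gsda,qsb] add [nvev,ppsg] -> 9 lines: wbmq uea ehc jozr nvev ppsg rvw yezfe gcthk
Final line 3: ehc

Answer: ehc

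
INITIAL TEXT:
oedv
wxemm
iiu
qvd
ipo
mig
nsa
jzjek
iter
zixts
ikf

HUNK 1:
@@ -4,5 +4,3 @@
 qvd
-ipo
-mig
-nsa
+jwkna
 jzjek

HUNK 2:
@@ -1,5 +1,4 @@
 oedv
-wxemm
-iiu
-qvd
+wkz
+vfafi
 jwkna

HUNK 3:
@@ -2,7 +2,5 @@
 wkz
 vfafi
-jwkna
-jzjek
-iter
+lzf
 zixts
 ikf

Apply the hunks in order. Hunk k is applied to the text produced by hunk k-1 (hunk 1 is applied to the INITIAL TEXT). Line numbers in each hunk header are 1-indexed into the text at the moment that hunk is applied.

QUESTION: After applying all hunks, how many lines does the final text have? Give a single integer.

Hunk 1: at line 4 remove [ipo,mig,nsa] add [jwkna] -> 9 lines: oedv wxemm iiu qvd jwkna jzjek iter zixts ikf
Hunk 2: at line 1 remove [wxemm,iiu,qvd] add [wkz,vfafi] -> 8 lines: oedv wkz vfafi jwkna jzjek iter zixts ikf
Hunk 3: at line 2 remove [jwkna,jzjek,iter] add [lzf] -> 6 lines: oedv wkz vfafi lzf zixts ikf
Final line count: 6

Answer: 6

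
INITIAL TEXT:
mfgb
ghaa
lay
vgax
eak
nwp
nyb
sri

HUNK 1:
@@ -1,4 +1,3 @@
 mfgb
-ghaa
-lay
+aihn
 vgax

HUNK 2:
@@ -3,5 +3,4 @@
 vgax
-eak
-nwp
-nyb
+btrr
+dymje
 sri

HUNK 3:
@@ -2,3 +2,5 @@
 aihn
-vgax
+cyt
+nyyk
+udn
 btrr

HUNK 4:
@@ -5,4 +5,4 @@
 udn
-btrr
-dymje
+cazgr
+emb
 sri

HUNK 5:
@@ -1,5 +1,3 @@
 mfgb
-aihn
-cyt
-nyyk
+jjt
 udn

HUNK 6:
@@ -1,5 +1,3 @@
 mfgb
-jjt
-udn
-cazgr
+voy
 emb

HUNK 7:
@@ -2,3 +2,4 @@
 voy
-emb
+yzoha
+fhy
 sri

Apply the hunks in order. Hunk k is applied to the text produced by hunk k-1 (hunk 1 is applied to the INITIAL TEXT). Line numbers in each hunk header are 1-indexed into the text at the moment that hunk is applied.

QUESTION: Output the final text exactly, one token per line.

Hunk 1: at line 1 remove [ghaa,lay] add [aihn] -> 7 lines: mfgb aihn vgax eak nwp nyb sri
Hunk 2: at line 3 remove [eak,nwp,nyb] add [btrr,dymje] -> 6 lines: mfgb aihn vgax btrr dymje sri
Hunk 3: at line 2 remove [vgax] add [cyt,nyyk,udn] -> 8 lines: mfgb aihn cyt nyyk udn btrr dymje sri
Hunk 4: at line 5 remove [btrr,dymje] add [cazgr,emb] -> 8 lines: mfgb aihn cyt nyyk udn cazgr emb sri
Hunk 5: at line 1 remove [aihn,cyt,nyyk] add [jjt] -> 6 lines: mfgb jjt udn cazgr emb sri
Hunk 6: at line 1 remove [jjt,udn,cazgr] add [voy] -> 4 lines: mfgb voy emb sri
Hunk 7: at line 2 remove [emb] add [yzoha,fhy] -> 5 lines: mfgb voy yzoha fhy sri

Answer: mfgb
voy
yzoha
fhy
sri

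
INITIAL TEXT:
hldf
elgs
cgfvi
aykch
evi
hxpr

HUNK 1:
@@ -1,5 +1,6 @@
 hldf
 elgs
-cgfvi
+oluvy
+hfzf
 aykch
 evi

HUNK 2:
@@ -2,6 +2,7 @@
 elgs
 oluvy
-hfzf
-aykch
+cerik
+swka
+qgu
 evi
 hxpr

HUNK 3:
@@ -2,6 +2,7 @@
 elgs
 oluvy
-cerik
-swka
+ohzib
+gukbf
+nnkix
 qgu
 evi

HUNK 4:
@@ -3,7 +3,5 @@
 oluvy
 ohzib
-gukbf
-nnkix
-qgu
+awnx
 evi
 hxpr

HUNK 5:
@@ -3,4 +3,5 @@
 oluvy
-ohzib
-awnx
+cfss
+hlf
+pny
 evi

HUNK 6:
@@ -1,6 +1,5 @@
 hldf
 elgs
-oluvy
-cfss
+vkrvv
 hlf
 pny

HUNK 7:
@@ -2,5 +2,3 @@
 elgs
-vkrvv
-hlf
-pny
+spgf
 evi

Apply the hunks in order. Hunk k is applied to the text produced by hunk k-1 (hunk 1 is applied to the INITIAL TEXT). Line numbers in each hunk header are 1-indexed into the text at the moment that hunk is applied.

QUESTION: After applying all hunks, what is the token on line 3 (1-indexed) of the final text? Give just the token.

Answer: spgf

Derivation:
Hunk 1: at line 1 remove [cgfvi] add [oluvy,hfzf] -> 7 lines: hldf elgs oluvy hfzf aykch evi hxpr
Hunk 2: at line 2 remove [hfzf,aykch] add [cerik,swka,qgu] -> 8 lines: hldf elgs oluvy cerik swka qgu evi hxpr
Hunk 3: at line 2 remove [cerik,swka] add [ohzib,gukbf,nnkix] -> 9 lines: hldf elgs oluvy ohzib gukbf nnkix qgu evi hxpr
Hunk 4: at line 3 remove [gukbf,nnkix,qgu] add [awnx] -> 7 lines: hldf elgs oluvy ohzib awnx evi hxpr
Hunk 5: at line 3 remove [ohzib,awnx] add [cfss,hlf,pny] -> 8 lines: hldf elgs oluvy cfss hlf pny evi hxpr
Hunk 6: at line 1 remove [oluvy,cfss] add [vkrvv] -> 7 lines: hldf elgs vkrvv hlf pny evi hxpr
Hunk 7: at line 2 remove [vkrvv,hlf,pny] add [spgf] -> 5 lines: hldf elgs spgf evi hxpr
Final line 3: spgf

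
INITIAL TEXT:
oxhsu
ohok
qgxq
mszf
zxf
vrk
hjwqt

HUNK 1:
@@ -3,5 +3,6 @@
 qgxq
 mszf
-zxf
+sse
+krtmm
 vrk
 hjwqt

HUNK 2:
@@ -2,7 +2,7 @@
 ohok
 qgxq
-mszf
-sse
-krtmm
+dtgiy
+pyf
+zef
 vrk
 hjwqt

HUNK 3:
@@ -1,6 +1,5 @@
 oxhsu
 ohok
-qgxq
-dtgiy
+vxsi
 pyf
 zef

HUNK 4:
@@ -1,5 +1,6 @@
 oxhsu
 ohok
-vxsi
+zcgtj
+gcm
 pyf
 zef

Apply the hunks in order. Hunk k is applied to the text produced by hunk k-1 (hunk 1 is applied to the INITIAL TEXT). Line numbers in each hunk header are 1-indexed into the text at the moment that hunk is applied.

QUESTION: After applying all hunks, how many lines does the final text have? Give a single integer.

Answer: 8

Derivation:
Hunk 1: at line 3 remove [zxf] add [sse,krtmm] -> 8 lines: oxhsu ohok qgxq mszf sse krtmm vrk hjwqt
Hunk 2: at line 2 remove [mszf,sse,krtmm] add [dtgiy,pyf,zef] -> 8 lines: oxhsu ohok qgxq dtgiy pyf zef vrk hjwqt
Hunk 3: at line 1 remove [qgxq,dtgiy] add [vxsi] -> 7 lines: oxhsu ohok vxsi pyf zef vrk hjwqt
Hunk 4: at line 1 remove [vxsi] add [zcgtj,gcm] -> 8 lines: oxhsu ohok zcgtj gcm pyf zef vrk hjwqt
Final line count: 8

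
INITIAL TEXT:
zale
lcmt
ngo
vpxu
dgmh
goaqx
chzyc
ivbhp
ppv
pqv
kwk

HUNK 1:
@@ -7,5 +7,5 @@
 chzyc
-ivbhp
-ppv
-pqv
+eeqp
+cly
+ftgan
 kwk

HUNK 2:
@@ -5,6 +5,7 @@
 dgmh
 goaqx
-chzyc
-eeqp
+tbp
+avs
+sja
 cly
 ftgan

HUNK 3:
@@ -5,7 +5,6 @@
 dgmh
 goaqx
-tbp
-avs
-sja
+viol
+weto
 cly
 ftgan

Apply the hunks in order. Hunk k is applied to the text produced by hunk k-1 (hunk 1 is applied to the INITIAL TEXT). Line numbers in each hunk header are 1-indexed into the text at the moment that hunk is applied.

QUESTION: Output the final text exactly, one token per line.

Answer: zale
lcmt
ngo
vpxu
dgmh
goaqx
viol
weto
cly
ftgan
kwk

Derivation:
Hunk 1: at line 7 remove [ivbhp,ppv,pqv] add [eeqp,cly,ftgan] -> 11 lines: zale lcmt ngo vpxu dgmh goaqx chzyc eeqp cly ftgan kwk
Hunk 2: at line 5 remove [chzyc,eeqp] add [tbp,avs,sja] -> 12 lines: zale lcmt ngo vpxu dgmh goaqx tbp avs sja cly ftgan kwk
Hunk 3: at line 5 remove [tbp,avs,sja] add [viol,weto] -> 11 lines: zale lcmt ngo vpxu dgmh goaqx viol weto cly ftgan kwk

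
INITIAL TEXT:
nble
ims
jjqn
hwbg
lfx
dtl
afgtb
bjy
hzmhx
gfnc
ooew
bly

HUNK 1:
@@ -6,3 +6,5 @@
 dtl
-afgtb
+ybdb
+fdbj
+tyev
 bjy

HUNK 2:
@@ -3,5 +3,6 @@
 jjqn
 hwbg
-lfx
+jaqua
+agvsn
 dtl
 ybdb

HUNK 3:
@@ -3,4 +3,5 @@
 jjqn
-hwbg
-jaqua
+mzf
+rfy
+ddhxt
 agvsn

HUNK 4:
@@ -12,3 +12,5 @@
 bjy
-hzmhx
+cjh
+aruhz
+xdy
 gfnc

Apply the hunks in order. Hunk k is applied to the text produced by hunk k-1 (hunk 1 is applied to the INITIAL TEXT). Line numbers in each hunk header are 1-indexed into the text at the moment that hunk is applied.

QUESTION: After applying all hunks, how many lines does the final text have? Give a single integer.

Answer: 18

Derivation:
Hunk 1: at line 6 remove [afgtb] add [ybdb,fdbj,tyev] -> 14 lines: nble ims jjqn hwbg lfx dtl ybdb fdbj tyev bjy hzmhx gfnc ooew bly
Hunk 2: at line 3 remove [lfx] add [jaqua,agvsn] -> 15 lines: nble ims jjqn hwbg jaqua agvsn dtl ybdb fdbj tyev bjy hzmhx gfnc ooew bly
Hunk 3: at line 3 remove [hwbg,jaqua] add [mzf,rfy,ddhxt] -> 16 lines: nble ims jjqn mzf rfy ddhxt agvsn dtl ybdb fdbj tyev bjy hzmhx gfnc ooew bly
Hunk 4: at line 12 remove [hzmhx] add [cjh,aruhz,xdy] -> 18 lines: nble ims jjqn mzf rfy ddhxt agvsn dtl ybdb fdbj tyev bjy cjh aruhz xdy gfnc ooew bly
Final line count: 18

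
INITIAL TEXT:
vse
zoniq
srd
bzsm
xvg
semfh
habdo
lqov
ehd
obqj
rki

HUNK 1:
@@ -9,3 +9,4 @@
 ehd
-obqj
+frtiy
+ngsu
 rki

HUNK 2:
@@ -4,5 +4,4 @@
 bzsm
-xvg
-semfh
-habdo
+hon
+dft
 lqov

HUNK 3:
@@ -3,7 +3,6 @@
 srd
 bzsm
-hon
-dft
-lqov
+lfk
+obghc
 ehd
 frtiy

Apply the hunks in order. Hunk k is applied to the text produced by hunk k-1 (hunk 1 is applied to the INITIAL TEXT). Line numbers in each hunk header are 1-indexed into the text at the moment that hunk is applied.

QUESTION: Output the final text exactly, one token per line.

Hunk 1: at line 9 remove [obqj] add [frtiy,ngsu] -> 12 lines: vse zoniq srd bzsm xvg semfh habdo lqov ehd frtiy ngsu rki
Hunk 2: at line 4 remove [xvg,semfh,habdo] add [hon,dft] -> 11 lines: vse zoniq srd bzsm hon dft lqov ehd frtiy ngsu rki
Hunk 3: at line 3 remove [hon,dft,lqov] add [lfk,obghc] -> 10 lines: vse zoniq srd bzsm lfk obghc ehd frtiy ngsu rki

Answer: vse
zoniq
srd
bzsm
lfk
obghc
ehd
frtiy
ngsu
rki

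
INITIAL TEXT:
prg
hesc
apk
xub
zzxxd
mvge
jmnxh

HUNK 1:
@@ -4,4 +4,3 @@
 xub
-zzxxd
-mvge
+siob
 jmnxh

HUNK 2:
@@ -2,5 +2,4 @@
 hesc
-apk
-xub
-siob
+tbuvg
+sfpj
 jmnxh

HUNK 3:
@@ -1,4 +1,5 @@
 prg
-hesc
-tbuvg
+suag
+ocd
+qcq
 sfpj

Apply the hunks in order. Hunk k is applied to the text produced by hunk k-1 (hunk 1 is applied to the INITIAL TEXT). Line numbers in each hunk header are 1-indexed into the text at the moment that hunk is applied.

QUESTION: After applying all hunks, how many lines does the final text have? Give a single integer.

Answer: 6

Derivation:
Hunk 1: at line 4 remove [zzxxd,mvge] add [siob] -> 6 lines: prg hesc apk xub siob jmnxh
Hunk 2: at line 2 remove [apk,xub,siob] add [tbuvg,sfpj] -> 5 lines: prg hesc tbuvg sfpj jmnxh
Hunk 3: at line 1 remove [hesc,tbuvg] add [suag,ocd,qcq] -> 6 lines: prg suag ocd qcq sfpj jmnxh
Final line count: 6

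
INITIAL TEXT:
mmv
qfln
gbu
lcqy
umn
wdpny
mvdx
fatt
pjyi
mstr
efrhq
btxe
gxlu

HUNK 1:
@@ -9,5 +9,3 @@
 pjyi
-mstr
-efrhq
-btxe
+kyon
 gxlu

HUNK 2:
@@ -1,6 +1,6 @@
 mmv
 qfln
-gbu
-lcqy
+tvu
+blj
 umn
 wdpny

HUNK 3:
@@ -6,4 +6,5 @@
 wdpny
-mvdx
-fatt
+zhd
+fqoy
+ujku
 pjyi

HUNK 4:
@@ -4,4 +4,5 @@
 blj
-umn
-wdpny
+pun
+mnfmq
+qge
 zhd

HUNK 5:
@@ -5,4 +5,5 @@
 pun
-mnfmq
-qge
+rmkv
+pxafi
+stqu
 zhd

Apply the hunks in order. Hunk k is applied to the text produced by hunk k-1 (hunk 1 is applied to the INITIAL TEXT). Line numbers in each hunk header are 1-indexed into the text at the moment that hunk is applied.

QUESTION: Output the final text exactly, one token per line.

Answer: mmv
qfln
tvu
blj
pun
rmkv
pxafi
stqu
zhd
fqoy
ujku
pjyi
kyon
gxlu

Derivation:
Hunk 1: at line 9 remove [mstr,efrhq,btxe] add [kyon] -> 11 lines: mmv qfln gbu lcqy umn wdpny mvdx fatt pjyi kyon gxlu
Hunk 2: at line 1 remove [gbu,lcqy] add [tvu,blj] -> 11 lines: mmv qfln tvu blj umn wdpny mvdx fatt pjyi kyon gxlu
Hunk 3: at line 6 remove [mvdx,fatt] add [zhd,fqoy,ujku] -> 12 lines: mmv qfln tvu blj umn wdpny zhd fqoy ujku pjyi kyon gxlu
Hunk 4: at line 4 remove [umn,wdpny] add [pun,mnfmq,qge] -> 13 lines: mmv qfln tvu blj pun mnfmq qge zhd fqoy ujku pjyi kyon gxlu
Hunk 5: at line 5 remove [mnfmq,qge] add [rmkv,pxafi,stqu] -> 14 lines: mmv qfln tvu blj pun rmkv pxafi stqu zhd fqoy ujku pjyi kyon gxlu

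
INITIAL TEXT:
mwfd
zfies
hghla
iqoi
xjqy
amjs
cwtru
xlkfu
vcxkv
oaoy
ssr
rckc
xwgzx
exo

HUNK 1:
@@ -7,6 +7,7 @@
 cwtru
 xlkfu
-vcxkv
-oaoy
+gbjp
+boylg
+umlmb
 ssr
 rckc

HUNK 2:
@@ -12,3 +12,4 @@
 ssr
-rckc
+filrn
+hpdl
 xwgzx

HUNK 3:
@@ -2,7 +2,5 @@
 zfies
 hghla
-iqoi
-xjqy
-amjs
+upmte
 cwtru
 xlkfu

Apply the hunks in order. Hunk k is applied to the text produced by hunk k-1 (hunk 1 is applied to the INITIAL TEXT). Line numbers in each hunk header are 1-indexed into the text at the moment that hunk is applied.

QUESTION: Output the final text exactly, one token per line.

Answer: mwfd
zfies
hghla
upmte
cwtru
xlkfu
gbjp
boylg
umlmb
ssr
filrn
hpdl
xwgzx
exo

Derivation:
Hunk 1: at line 7 remove [vcxkv,oaoy] add [gbjp,boylg,umlmb] -> 15 lines: mwfd zfies hghla iqoi xjqy amjs cwtru xlkfu gbjp boylg umlmb ssr rckc xwgzx exo
Hunk 2: at line 12 remove [rckc] add [filrn,hpdl] -> 16 lines: mwfd zfies hghla iqoi xjqy amjs cwtru xlkfu gbjp boylg umlmb ssr filrn hpdl xwgzx exo
Hunk 3: at line 2 remove [iqoi,xjqy,amjs] add [upmte] -> 14 lines: mwfd zfies hghla upmte cwtru xlkfu gbjp boylg umlmb ssr filrn hpdl xwgzx exo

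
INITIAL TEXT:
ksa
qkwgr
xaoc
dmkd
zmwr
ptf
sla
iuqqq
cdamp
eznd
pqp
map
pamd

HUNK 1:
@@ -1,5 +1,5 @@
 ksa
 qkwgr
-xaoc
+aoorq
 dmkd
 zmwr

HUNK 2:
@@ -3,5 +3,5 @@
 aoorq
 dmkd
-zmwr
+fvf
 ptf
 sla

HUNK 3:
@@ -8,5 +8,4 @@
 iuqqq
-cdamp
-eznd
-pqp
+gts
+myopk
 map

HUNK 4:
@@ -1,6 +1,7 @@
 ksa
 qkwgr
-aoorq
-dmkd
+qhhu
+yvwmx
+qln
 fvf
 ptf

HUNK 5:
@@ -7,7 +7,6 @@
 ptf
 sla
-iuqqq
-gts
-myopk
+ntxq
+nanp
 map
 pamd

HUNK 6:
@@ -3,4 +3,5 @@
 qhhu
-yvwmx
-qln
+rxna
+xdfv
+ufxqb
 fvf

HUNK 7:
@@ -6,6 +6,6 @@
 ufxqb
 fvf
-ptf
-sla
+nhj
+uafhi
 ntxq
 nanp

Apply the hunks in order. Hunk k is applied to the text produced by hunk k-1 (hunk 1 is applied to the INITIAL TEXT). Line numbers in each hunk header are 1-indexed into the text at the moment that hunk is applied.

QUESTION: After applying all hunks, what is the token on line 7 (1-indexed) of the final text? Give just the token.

Answer: fvf

Derivation:
Hunk 1: at line 1 remove [xaoc] add [aoorq] -> 13 lines: ksa qkwgr aoorq dmkd zmwr ptf sla iuqqq cdamp eznd pqp map pamd
Hunk 2: at line 3 remove [zmwr] add [fvf] -> 13 lines: ksa qkwgr aoorq dmkd fvf ptf sla iuqqq cdamp eznd pqp map pamd
Hunk 3: at line 8 remove [cdamp,eznd,pqp] add [gts,myopk] -> 12 lines: ksa qkwgr aoorq dmkd fvf ptf sla iuqqq gts myopk map pamd
Hunk 4: at line 1 remove [aoorq,dmkd] add [qhhu,yvwmx,qln] -> 13 lines: ksa qkwgr qhhu yvwmx qln fvf ptf sla iuqqq gts myopk map pamd
Hunk 5: at line 7 remove [iuqqq,gts,myopk] add [ntxq,nanp] -> 12 lines: ksa qkwgr qhhu yvwmx qln fvf ptf sla ntxq nanp map pamd
Hunk 6: at line 3 remove [yvwmx,qln] add [rxna,xdfv,ufxqb] -> 13 lines: ksa qkwgr qhhu rxna xdfv ufxqb fvf ptf sla ntxq nanp map pamd
Hunk 7: at line 6 remove [ptf,sla] add [nhj,uafhi] -> 13 lines: ksa qkwgr qhhu rxna xdfv ufxqb fvf nhj uafhi ntxq nanp map pamd
Final line 7: fvf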